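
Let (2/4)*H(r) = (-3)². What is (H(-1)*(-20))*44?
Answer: -15840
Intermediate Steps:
H(r) = 18 (H(r) = 2*(-3)² = 2*9 = 18)
(H(-1)*(-20))*44 = (18*(-20))*44 = -360*44 = -15840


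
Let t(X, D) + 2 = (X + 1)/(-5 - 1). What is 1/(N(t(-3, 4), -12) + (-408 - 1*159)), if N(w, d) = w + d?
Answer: -3/1742 ≈ -0.0017222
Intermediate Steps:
t(X, D) = -13/6 - X/6 (t(X, D) = -2 + (X + 1)/(-5 - 1) = -2 + (1 + X)/(-6) = -2 + (1 + X)*(-1/6) = -2 + (-1/6 - X/6) = -13/6 - X/6)
N(w, d) = d + w
1/(N(t(-3, 4), -12) + (-408 - 1*159)) = 1/((-12 + (-13/6 - 1/6*(-3))) + (-408 - 1*159)) = 1/((-12 + (-13/6 + 1/2)) + (-408 - 159)) = 1/((-12 - 5/3) - 567) = 1/(-41/3 - 567) = 1/(-1742/3) = -3/1742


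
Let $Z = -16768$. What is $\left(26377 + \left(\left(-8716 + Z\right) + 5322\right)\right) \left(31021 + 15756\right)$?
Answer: $290719055$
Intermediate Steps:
$\left(26377 + \left(\left(-8716 + Z\right) + 5322\right)\right) \left(31021 + 15756\right) = \left(26377 + \left(\left(-8716 - 16768\right) + 5322\right)\right) \left(31021 + 15756\right) = \left(26377 + \left(-25484 + 5322\right)\right) 46777 = \left(26377 - 20162\right) 46777 = 6215 \cdot 46777 = 290719055$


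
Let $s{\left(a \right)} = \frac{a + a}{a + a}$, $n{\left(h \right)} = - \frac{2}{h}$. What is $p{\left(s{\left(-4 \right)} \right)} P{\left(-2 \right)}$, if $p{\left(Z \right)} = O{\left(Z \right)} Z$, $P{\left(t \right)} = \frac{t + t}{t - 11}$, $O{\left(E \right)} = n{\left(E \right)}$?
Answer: $- \frac{8}{13} \approx -0.61539$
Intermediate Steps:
$O{\left(E \right)} = - \frac{2}{E}$
$P{\left(t \right)} = \frac{2 t}{-11 + t}$
$s{\left(a \right)} = 1$ ($s{\left(a \right)} = \frac{2 a}{2 a} = 2 a \frac{1}{2 a} = 1$)
$p{\left(Z \right)} = -2$ ($p{\left(Z \right)} = - \frac{2}{Z} Z = -2$)
$p{\left(s{\left(-4 \right)} \right)} P{\left(-2 \right)} = - 2 \cdot 2 \left(-2\right) \frac{1}{-11 - 2} = - 2 \cdot 2 \left(-2\right) \frac{1}{-13} = - 2 \cdot 2 \left(-2\right) \left(- \frac{1}{13}\right) = \left(-2\right) \frac{4}{13} = - \frac{8}{13}$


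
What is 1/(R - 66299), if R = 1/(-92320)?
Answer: -92320/6120723681 ≈ -1.5083e-5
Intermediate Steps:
R = -1/92320 ≈ -1.0832e-5
1/(R - 66299) = 1/(-1/92320 - 66299) = 1/(-6120723681/92320) = -92320/6120723681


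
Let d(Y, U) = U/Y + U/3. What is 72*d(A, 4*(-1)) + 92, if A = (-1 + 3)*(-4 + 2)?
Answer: 68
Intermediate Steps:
A = -4 (A = 2*(-2) = -4)
d(Y, U) = U/3 + U/Y (d(Y, U) = U/Y + U*(1/3) = U/Y + U/3 = U/3 + U/Y)
72*d(A, 4*(-1)) + 92 = 72*((4*(-1))/3 + (4*(-1))/(-4)) + 92 = 72*((1/3)*(-4) - 4*(-1/4)) + 92 = 72*(-4/3 + 1) + 92 = 72*(-1/3) + 92 = -24 + 92 = 68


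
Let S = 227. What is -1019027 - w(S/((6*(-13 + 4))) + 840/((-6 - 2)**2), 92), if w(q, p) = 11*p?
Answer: -1020039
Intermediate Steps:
-1019027 - w(S/((6*(-13 + 4))) + 840/((-6 - 2)**2), 92) = -1019027 - 11*92 = -1019027 - 1*1012 = -1019027 - 1012 = -1020039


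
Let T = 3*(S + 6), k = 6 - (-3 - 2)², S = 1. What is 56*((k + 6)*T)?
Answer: -15288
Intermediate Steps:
k = -19 (k = 6 - 1*(-5)² = 6 - 1*25 = 6 - 25 = -19)
T = 21 (T = 3*(1 + 6) = 3*7 = 21)
56*((k + 6)*T) = 56*((-19 + 6)*21) = 56*(-13*21) = 56*(-273) = -15288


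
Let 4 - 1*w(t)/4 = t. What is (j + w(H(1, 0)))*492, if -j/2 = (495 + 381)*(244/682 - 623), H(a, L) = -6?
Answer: 183024015744/341 ≈ 5.3673e+8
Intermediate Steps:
w(t) = 16 - 4*t
j = 371986392/341 (j = -2*(495 + 381)*(244/682 - 623) = -1752*(244*(1/682) - 623) = -1752*(122/341 - 623) = -1752*(-212321)/341 = -2*(-185993196/341) = 371986392/341 ≈ 1.0909e+6)
(j + w(H(1, 0)))*492 = (371986392/341 + (16 - 4*(-6)))*492 = (371986392/341 + (16 + 24))*492 = (371986392/341 + 40)*492 = (372000032/341)*492 = 183024015744/341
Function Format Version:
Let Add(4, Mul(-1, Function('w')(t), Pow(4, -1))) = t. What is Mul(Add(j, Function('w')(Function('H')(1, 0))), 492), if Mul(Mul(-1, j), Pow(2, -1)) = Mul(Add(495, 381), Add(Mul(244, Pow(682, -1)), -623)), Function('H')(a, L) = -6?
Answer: Rational(183024015744, 341) ≈ 5.3673e+8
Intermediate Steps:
Function('w')(t) = Add(16, Mul(-4, t))
j = Rational(371986392, 341) (j = Mul(-2, Mul(Add(495, 381), Add(Mul(244, Pow(682, -1)), -623))) = Mul(-2, Mul(876, Add(Mul(244, Rational(1, 682)), -623))) = Mul(-2, Mul(876, Add(Rational(122, 341), -623))) = Mul(-2, Mul(876, Rational(-212321, 341))) = Mul(-2, Rational(-185993196, 341)) = Rational(371986392, 341) ≈ 1.0909e+6)
Mul(Add(j, Function('w')(Function('H')(1, 0))), 492) = Mul(Add(Rational(371986392, 341), Add(16, Mul(-4, -6))), 492) = Mul(Add(Rational(371986392, 341), Add(16, 24)), 492) = Mul(Add(Rational(371986392, 341), 40), 492) = Mul(Rational(372000032, 341), 492) = Rational(183024015744, 341)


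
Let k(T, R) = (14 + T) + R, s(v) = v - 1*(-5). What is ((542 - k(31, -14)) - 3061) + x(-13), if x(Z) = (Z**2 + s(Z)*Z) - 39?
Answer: -2316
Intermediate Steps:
s(v) = 5 + v (s(v) = v + 5 = 5 + v)
k(T, R) = 14 + R + T
x(Z) = -39 + Z**2 + Z*(5 + Z) (x(Z) = (Z**2 + (5 + Z)*Z) - 39 = (Z**2 + Z*(5 + Z)) - 39 = -39 + Z**2 + Z*(5 + Z))
((542 - k(31, -14)) - 3061) + x(-13) = ((542 - (14 - 14 + 31)) - 3061) + (-39 + (-13)**2 - 13*(5 - 13)) = ((542 - 1*31) - 3061) + (-39 + 169 - 13*(-8)) = ((542 - 31) - 3061) + (-39 + 169 + 104) = (511 - 3061) + 234 = -2550 + 234 = -2316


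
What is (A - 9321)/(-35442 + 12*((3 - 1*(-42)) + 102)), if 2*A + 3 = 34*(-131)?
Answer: 23099/67356 ≈ 0.34294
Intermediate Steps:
A = -4457/2 (A = -3/2 + (34*(-131))/2 = -3/2 + (½)*(-4454) = -3/2 - 2227 = -4457/2 ≈ -2228.5)
(A - 9321)/(-35442 + 12*((3 - 1*(-42)) + 102)) = (-4457/2 - 9321)/(-35442 + 12*((3 - 1*(-42)) + 102)) = -23099/(2*(-35442 + 12*((3 + 42) + 102))) = -23099/(2*(-35442 + 12*(45 + 102))) = -23099/(2*(-35442 + 12*147)) = -23099/(2*(-35442 + 1764)) = -23099/2/(-33678) = -23099/2*(-1/33678) = 23099/67356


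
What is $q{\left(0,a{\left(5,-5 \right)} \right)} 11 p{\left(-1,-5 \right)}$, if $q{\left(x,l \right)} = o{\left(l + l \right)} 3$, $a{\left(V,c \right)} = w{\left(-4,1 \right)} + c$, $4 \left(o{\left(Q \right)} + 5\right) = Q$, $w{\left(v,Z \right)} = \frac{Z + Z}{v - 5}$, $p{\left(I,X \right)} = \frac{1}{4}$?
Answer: $- \frac{1507}{24} \approx -62.792$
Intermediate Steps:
$p{\left(I,X \right)} = \frac{1}{4}$
$w{\left(v,Z \right)} = \frac{2 Z}{-5 + v}$
$o{\left(Q \right)} = -5 + \frac{Q}{4}$
$a{\left(V,c \right)} = - \frac{2}{9} + c$ ($a{\left(V,c \right)} = 2 \cdot 1 \frac{1}{-5 - 4} + c = 2 \cdot 1 \frac{1}{-9} + c = 2 \cdot 1 \left(- \frac{1}{9}\right) + c = - \frac{2}{9} + c$)
$q{\left(x,l \right)} = -15 + \frac{3 l}{2}$ ($q{\left(x,l \right)} = \left(-5 + \frac{l + l}{4}\right) 3 = \left(-5 + \frac{2 l}{4}\right) 3 = \left(-5 + \frac{l}{2}\right) 3 = -15 + \frac{3 l}{2}$)
$q{\left(0,a{\left(5,-5 \right)} \right)} 11 p{\left(-1,-5 \right)} = \left(-15 + \frac{3 \left(- \frac{2}{9} - 5\right)}{2}\right) 11 \cdot \frac{1}{4} = \left(-15 + \frac{3}{2} \left(- \frac{47}{9}\right)\right) 11 \cdot \frac{1}{4} = \left(-15 - \frac{47}{6}\right) 11 \cdot \frac{1}{4} = \left(- \frac{137}{6}\right) 11 \cdot \frac{1}{4} = \left(- \frac{1507}{6}\right) \frac{1}{4} = - \frac{1507}{24}$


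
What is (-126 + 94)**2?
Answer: 1024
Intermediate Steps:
(-126 + 94)**2 = (-32)**2 = 1024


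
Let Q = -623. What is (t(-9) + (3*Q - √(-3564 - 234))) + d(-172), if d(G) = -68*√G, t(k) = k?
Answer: -1878 - 136*I*√43 - 3*I*√422 ≈ -1878.0 - 953.44*I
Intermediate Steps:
(t(-9) + (3*Q - √(-3564 - 234))) + d(-172) = (-9 + (3*(-623) - √(-3564 - 234))) - 136*I*√43 = (-9 + (-1869 - √(-3798))) - 136*I*√43 = (-9 + (-1869 - 3*I*√422)) - 136*I*√43 = (-1878 - 3*I*√422) - 136*I*√43 = -1878 - 136*I*√43 - 3*I*√422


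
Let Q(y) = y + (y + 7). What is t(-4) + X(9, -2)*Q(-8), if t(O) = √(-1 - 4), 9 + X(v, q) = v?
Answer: I*√5 ≈ 2.2361*I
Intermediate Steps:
X(v, q) = -9 + v
t(O) = I*√5 (t(O) = √(-5) = I*√5)
Q(y) = 7 + 2*y (Q(y) = y + (7 + y) = 7 + 2*y)
t(-4) + X(9, -2)*Q(-8) = I*√5 + (-9 + 9)*(7 + 2*(-8)) = I*√5 + 0*(7 - 16) = I*√5 + 0*(-9) = I*√5 + 0 = I*√5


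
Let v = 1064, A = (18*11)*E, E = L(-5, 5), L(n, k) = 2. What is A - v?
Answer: -668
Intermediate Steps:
E = 2
A = 396 (A = (18*11)*2 = 198*2 = 396)
A - v = 396 - 1*1064 = 396 - 1064 = -668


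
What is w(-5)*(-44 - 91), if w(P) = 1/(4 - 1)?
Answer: -45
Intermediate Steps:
w(P) = ⅓ (w(P) = 1/3 = ⅓)
w(-5)*(-44 - 91) = (-44 - 91)/3 = (⅓)*(-135) = -45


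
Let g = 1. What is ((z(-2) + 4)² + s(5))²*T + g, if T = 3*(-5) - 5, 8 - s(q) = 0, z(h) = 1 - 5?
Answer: -1279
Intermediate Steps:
z(h) = -4
s(q) = 8 (s(q) = 8 - 1*0 = 8 + 0 = 8)
T = -20 (T = -15 - 5 = -20)
((z(-2) + 4)² + s(5))²*T + g = ((-4 + 4)² + 8)²*(-20) + 1 = (0² + 8)²*(-20) + 1 = (0 + 8)²*(-20) + 1 = 8²*(-20) + 1 = 64*(-20) + 1 = -1280 + 1 = -1279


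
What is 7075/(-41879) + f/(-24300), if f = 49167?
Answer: -27543053/12563700 ≈ -2.1923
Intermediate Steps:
7075/(-41879) + f/(-24300) = 7075/(-41879) + 49167/(-24300) = 7075*(-1/41879) + 49167*(-1/24300) = -7075/41879 - 607/300 = -27543053/12563700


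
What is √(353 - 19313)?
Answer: 4*I*√1185 ≈ 137.7*I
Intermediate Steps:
√(353 - 19313) = √(-18960) = 4*I*√1185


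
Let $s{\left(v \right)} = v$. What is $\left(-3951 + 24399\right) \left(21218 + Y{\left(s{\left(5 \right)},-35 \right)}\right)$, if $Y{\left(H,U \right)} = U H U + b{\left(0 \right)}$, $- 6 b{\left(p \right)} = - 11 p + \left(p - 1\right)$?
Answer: $559113072$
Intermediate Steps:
$b{\left(p \right)} = \frac{1}{6} + \frac{5 p}{3}$ ($b{\left(p \right)} = - \frac{- 11 p + \left(p - 1\right)}{6} = - \frac{- 11 p + \left(-1 + p\right)}{6} = - \frac{-1 - 10 p}{6} = \frac{1}{6} + \frac{5 p}{3}$)
$Y{\left(H,U \right)} = \frac{1}{6} + H U^{2}$ ($Y{\left(H,U \right)} = U H U + \left(\frac{1}{6} + \frac{5}{3} \cdot 0\right) = H U U + \left(\frac{1}{6} + 0\right) = H U^{2} + \frac{1}{6} = \frac{1}{6} + H U^{2}$)
$\left(-3951 + 24399\right) \left(21218 + Y{\left(s{\left(5 \right)},-35 \right)}\right) = \left(-3951 + 24399\right) \left(21218 + \left(\frac{1}{6} + 5 \left(-35\right)^{2}\right)\right) = 20448 \left(21218 + \left(\frac{1}{6} + 5 \cdot 1225\right)\right) = 20448 \left(21218 + \left(\frac{1}{6} + 6125\right)\right) = 20448 \left(21218 + \frac{36751}{6}\right) = 20448 \cdot \frac{164059}{6} = 559113072$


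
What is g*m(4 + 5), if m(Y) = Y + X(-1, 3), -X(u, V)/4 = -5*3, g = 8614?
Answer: 594366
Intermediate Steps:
X(u, V) = 60 (X(u, V) = -(-20)*3 = -4*(-15) = 60)
m(Y) = 60 + Y (m(Y) = Y + 60 = 60 + Y)
g*m(4 + 5) = 8614*(60 + (4 + 5)) = 8614*(60 + 9) = 8614*69 = 594366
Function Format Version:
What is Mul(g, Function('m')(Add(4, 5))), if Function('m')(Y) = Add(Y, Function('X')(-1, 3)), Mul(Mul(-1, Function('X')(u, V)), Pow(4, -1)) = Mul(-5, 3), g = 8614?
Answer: 594366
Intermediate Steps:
Function('X')(u, V) = 60 (Function('X')(u, V) = Mul(-4, Mul(-5, 3)) = Mul(-4, -15) = 60)
Function('m')(Y) = Add(60, Y) (Function('m')(Y) = Add(Y, 60) = Add(60, Y))
Mul(g, Function('m')(Add(4, 5))) = Mul(8614, Add(60, Add(4, 5))) = Mul(8614, Add(60, 9)) = Mul(8614, 69) = 594366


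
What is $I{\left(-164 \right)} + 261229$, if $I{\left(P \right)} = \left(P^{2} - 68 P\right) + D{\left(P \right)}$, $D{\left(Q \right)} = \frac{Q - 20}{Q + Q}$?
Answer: $\frac{12270380}{41} \approx 2.9928 \cdot 10^{5}$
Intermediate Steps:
$D{\left(Q \right)} = \frac{-20 + Q}{2 Q}$
$I{\left(P \right)} = P^{2} - 68 P + \frac{-20 + P}{2 P}$ ($I{\left(P \right)} = \left(P^{2} - 68 P\right) + \frac{-20 + P}{2 P} = P^{2} - 68 P + \frac{-20 + P}{2 P}$)
$I{\left(-164 \right)} + 261229 = \left(\frac{1}{2} + \left(-164\right)^{2} - -11152 - \frac{10}{-164}\right) + 261229 = \left(\frac{1}{2} + 26896 + 11152 - - \frac{5}{82}\right) + 261229 = \left(\frac{1}{2} + 26896 + 11152 + \frac{5}{82}\right) + 261229 = \frac{1559991}{41} + 261229 = \frac{12270380}{41}$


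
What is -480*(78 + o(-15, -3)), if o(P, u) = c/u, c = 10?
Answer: -35840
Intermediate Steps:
o(P, u) = 10/u
-480*(78 + o(-15, -3)) = -480*(78 + 10/(-3)) = -480*(78 + 10*(-⅓)) = -480*(78 - 10/3) = -480*224/3 = -35840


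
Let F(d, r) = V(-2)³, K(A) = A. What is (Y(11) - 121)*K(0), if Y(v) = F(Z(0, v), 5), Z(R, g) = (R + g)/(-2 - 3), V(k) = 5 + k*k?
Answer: 0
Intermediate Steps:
V(k) = 5 + k²
Z(R, g) = -R/5 - g/5 (Z(R, g) = (R + g)/(-5) = (R + g)*(-⅕) = -R/5 - g/5)
F(d, r) = 729 (F(d, r) = (5 + (-2)²)³ = (5 + 4)³ = 9³ = 729)
Y(v) = 729
(Y(11) - 121)*K(0) = (729 - 121)*0 = 608*0 = 0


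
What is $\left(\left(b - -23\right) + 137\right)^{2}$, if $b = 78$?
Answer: $56644$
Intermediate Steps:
$\left(\left(b - -23\right) + 137\right)^{2} = \left(\left(78 - -23\right) + 137\right)^{2} = \left(\left(78 + 23\right) + 137\right)^{2} = \left(101 + 137\right)^{2} = 238^{2} = 56644$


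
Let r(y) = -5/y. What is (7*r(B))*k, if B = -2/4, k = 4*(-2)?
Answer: -560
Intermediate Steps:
k = -8
B = -½ (B = -2*¼ = -½ ≈ -0.50000)
(7*r(B))*k = (7*(-5/(-½)))*(-8) = (7*(-5*(-2)))*(-8) = (7*10)*(-8) = 70*(-8) = -560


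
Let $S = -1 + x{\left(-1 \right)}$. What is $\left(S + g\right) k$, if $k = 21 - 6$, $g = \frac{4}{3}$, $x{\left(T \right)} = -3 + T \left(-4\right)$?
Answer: $20$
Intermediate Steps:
$x{\left(T \right)} = -3 - 4 T$
$g = \frac{4}{3}$ ($g = 4 \cdot \frac{1}{3} = \frac{4}{3} \approx 1.3333$)
$k = 15$
$S = 0$ ($S = -1 - -1 = -1 + \left(-3 + 4\right) = -1 + 1 = 0$)
$\left(S + g\right) k = \left(0 + \frac{4}{3}\right) 15 = \frac{4}{3} \cdot 15 = 20$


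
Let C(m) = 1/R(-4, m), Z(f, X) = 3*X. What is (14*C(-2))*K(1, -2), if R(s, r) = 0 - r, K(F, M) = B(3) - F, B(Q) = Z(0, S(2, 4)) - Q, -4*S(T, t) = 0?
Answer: -28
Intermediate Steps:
S(T, t) = 0 (S(T, t) = -¼*0 = 0)
B(Q) = -Q (B(Q) = 3*0 - Q = 0 - Q = -Q)
K(F, M) = -3 - F (K(F, M) = -1*3 - F = -3 - F)
R(s, r) = -r
C(m) = -1/m (C(m) = 1/(-m) = -1/m)
(14*C(-2))*K(1, -2) = (14*(-1/(-2)))*(-3 - 1*1) = (14*(-1*(-½)))*(-3 - 1) = (14*(½))*(-4) = 7*(-4) = -28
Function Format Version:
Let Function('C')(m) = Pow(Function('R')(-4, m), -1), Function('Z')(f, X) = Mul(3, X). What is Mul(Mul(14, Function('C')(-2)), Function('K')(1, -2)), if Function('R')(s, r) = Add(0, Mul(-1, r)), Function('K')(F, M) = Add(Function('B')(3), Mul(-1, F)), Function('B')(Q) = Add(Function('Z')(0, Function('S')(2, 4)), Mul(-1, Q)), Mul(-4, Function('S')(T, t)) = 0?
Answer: -28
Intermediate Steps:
Function('S')(T, t) = 0 (Function('S')(T, t) = Mul(Rational(-1, 4), 0) = 0)
Function('B')(Q) = Mul(-1, Q) (Function('B')(Q) = Add(Mul(3, 0), Mul(-1, Q)) = Add(0, Mul(-1, Q)) = Mul(-1, Q))
Function('K')(F, M) = Add(-3, Mul(-1, F)) (Function('K')(F, M) = Add(Mul(-1, 3), Mul(-1, F)) = Add(-3, Mul(-1, F)))
Function('R')(s, r) = Mul(-1, r)
Function('C')(m) = Mul(-1, Pow(m, -1)) (Function('C')(m) = Pow(Mul(-1, m), -1) = Mul(-1, Pow(m, -1)))
Mul(Mul(14, Function('C')(-2)), Function('K')(1, -2)) = Mul(Mul(14, Mul(-1, Pow(-2, -1))), Add(-3, Mul(-1, 1))) = Mul(Mul(14, Mul(-1, Rational(-1, 2))), Add(-3, -1)) = Mul(Mul(14, Rational(1, 2)), -4) = Mul(7, -4) = -28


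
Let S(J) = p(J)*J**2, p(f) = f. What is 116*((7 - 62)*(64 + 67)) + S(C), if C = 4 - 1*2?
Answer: -835772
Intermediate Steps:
C = 2 (C = 4 - 2 = 2)
S(J) = J**3 (S(J) = J*J**2 = J**3)
116*((7 - 62)*(64 + 67)) + S(C) = 116*((7 - 62)*(64 + 67)) + 2**3 = 116*(-55*131) + 8 = 116*(-7205) + 8 = -835780 + 8 = -835772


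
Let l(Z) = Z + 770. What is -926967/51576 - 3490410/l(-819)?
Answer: 1224326291/17192 ≈ 71215.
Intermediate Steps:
l(Z) = 770 + Z
-926967/51576 - 3490410/l(-819) = -926967/51576 - 3490410/(770 - 819) = -926967*1/51576 - 3490410/(-49) = -308989/17192 - 3490410*(-1/49) = -308989/17192 + 498630/7 = 1224326291/17192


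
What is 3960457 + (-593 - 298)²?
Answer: 4754338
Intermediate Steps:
3960457 + (-593 - 298)² = 3960457 + (-891)² = 3960457 + 793881 = 4754338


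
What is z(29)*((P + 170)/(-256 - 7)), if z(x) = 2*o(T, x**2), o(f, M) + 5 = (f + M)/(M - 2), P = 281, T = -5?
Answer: 3029818/220657 ≈ 13.731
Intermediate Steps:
o(f, M) = -5 + (M + f)/(-2 + M) (o(f, M) = -5 + (f + M)/(M - 2) = -5 + (M + f)/(-2 + M))
z(x) = 2*(5 - 4*x**2)/(-2 + x**2) (z(x) = 2*((10 - 5 - 4*x**2)/(-2 + x**2)) = 2*((5 - 4*x**2)/(-2 + x**2)) = 2*(5 - 4*x**2)/(-2 + x**2))
z(29)*((P + 170)/(-256 - 7)) = (2*(5 - 4*29**2)/(-2 + 29**2))*((281 + 170)/(-256 - 7)) = (2*(5 - 4*841)/(-2 + 841))*(451/(-263)) = (2*(5 - 3364)/839)*(451*(-1/263)) = (2*(1/839)*(-3359))*(-451/263) = -6718/839*(-451/263) = 3029818/220657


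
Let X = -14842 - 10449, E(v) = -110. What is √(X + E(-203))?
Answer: I*√25401 ≈ 159.38*I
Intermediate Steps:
X = -25291
√(X + E(-203)) = √(-25291 - 110) = √(-25401) = I*√25401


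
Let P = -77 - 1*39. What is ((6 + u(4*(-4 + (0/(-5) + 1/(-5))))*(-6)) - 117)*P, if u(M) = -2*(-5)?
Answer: 19836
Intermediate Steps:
u(M) = 10
P = -116 (P = -77 - 39 = -116)
((6 + u(4*(-4 + (0/(-5) + 1/(-5))))*(-6)) - 117)*P = ((6 + 10*(-6)) - 117)*(-116) = ((6 - 60) - 117)*(-116) = (-54 - 117)*(-116) = -171*(-116) = 19836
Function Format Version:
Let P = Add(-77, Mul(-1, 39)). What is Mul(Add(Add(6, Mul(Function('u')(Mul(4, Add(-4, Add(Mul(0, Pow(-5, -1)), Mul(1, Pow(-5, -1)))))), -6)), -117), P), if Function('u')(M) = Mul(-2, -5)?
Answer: 19836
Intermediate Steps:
Function('u')(M) = 10
P = -116 (P = Add(-77, -39) = -116)
Mul(Add(Add(6, Mul(Function('u')(Mul(4, Add(-4, Add(Mul(0, Pow(-5, -1)), Mul(1, Pow(-5, -1)))))), -6)), -117), P) = Mul(Add(Add(6, Mul(10, -6)), -117), -116) = Mul(Add(Add(6, -60), -117), -116) = Mul(Add(-54, -117), -116) = Mul(-171, -116) = 19836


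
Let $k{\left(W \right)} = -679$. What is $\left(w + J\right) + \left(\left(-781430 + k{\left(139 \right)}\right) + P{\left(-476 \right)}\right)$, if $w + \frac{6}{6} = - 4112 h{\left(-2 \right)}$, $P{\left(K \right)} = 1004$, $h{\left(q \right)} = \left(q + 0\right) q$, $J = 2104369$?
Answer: $1306815$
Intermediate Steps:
$h{\left(q \right)} = q^{2}$ ($h{\left(q \right)} = q q = q^{2}$)
$w = -16449$ ($w = -1 - 4112 \left(-2\right)^{2} = -1 - 16448 = -16449$)
$\left(w + J\right) + \left(\left(-781430 + k{\left(139 \right)}\right) + P{\left(-476 \right)}\right) = \left(-16449 + 2104369\right) + \left(\left(-781430 - 679\right) + 1004\right) = 2087920 + \left(-782109 + 1004\right) = 2087920 - 781105 = 1306815$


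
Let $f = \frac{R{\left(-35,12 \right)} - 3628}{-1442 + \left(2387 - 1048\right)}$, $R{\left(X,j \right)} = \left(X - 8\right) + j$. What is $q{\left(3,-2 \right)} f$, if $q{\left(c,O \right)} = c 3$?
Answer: $\frac{32931}{103} \approx 319.72$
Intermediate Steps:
$R{\left(X,j \right)} = -8 + X + j$ ($R{\left(X,j \right)} = \left(-8 + X\right) + j = -8 + X + j$)
$q{\left(c,O \right)} = 3 c$
$f = \frac{3659}{103}$ ($f = \frac{\left(-8 - 35 + 12\right) - 3628}{-1442 + \left(2387 - 1048\right)} = \frac{-31 - 3628}{-1442 + 1339} = - \frac{3659}{-103} = \left(-3659\right) \left(- \frac{1}{103}\right) = \frac{3659}{103} \approx 35.524$)
$q{\left(3,-2 \right)} f = 3 \cdot 3 \cdot \frac{3659}{103} = 9 \cdot \frac{3659}{103} = \frac{32931}{103}$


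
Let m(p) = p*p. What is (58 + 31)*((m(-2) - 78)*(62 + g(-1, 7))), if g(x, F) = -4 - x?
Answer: -388574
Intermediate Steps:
m(p) = p**2
(58 + 31)*((m(-2) - 78)*(62 + g(-1, 7))) = (58 + 31)*(((-2)**2 - 78)*(62 + (-4 - 1*(-1)))) = 89*((4 - 78)*(62 + (-4 + 1))) = 89*(-74*(62 - 3)) = 89*(-74*59) = 89*(-4366) = -388574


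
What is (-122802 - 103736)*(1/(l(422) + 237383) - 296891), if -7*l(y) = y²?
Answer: 99782421933062960/1483597 ≈ 6.7257e+10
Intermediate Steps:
l(y) = -y²/7
(-122802 - 103736)*(1/(l(422) + 237383) - 296891) = (-122802 - 103736)*(1/(-⅐*422² + 237383) - 296891) = -226538*(1/(-⅐*178084 + 237383) - 296891) = -226538*(1/(-178084/7 + 237383) - 296891) = -226538*(1/(1483597/7) - 296891) = -226538*(7/1483597 - 296891) = -226538*(-440466596920/1483597) = 99782421933062960/1483597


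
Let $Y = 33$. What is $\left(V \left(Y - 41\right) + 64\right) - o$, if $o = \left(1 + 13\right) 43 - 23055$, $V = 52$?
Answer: $22101$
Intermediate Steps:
$o = -22453$ ($o = 14 \cdot 43 - 23055 = 602 - 23055 = -22453$)
$\left(V \left(Y - 41\right) + 64\right) - o = \left(52 \left(33 - 41\right) + 64\right) - -22453 = \left(52 \left(33 - 41\right) + 64\right) + 22453 = \left(52 \left(-8\right) + 64\right) + 22453 = \left(-416 + 64\right) + 22453 = -352 + 22453 = 22101$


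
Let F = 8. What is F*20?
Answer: 160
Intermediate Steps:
F*20 = 8*20 = 160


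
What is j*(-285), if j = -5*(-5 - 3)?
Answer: -11400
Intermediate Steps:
j = 40 (j = -5*(-8) = 40)
j*(-285) = 40*(-285) = -11400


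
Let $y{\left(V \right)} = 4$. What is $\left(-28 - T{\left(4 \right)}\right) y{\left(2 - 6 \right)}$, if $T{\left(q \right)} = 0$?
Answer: $-112$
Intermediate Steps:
$\left(-28 - T{\left(4 \right)}\right) y{\left(2 - 6 \right)} = \left(-28 - 0\right) 4 = \left(-28 + 0\right) 4 = \left(-28\right) 4 = -112$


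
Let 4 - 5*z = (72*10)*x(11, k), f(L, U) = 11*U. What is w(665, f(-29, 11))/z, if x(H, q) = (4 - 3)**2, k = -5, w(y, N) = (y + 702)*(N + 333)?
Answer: -1551545/358 ≈ -4333.9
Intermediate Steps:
w(y, N) = (333 + N)*(702 + y) (w(y, N) = (702 + y)*(333 + N) = (333 + N)*(702 + y))
x(H, q) = 1 (x(H, q) = 1**2 = 1)
z = -716/5 (z = 4/5 - 72*10/5 = 4/5 - 144 = -716/5 ≈ -143.20)
w(665, f(-29, 11))/z = (233766 + 333*665 + 702*(11*11) + (11*11)*665)/(-716/5) = (233766 + 221445 + 702*121 + 121*665)*(-5/716) = (233766 + 221445 + 84942 + 80465)*(-5/716) = 620618*(-5/716) = -1551545/358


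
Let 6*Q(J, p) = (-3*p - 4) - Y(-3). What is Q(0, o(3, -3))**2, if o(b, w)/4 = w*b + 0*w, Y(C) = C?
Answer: 11449/36 ≈ 318.03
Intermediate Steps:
o(b, w) = 4*b*w (o(b, w) = 4*(w*b + 0*w) = 4*(b*w + 0) = 4*(b*w) = 4*b*w)
Q(J, p) = -1/6 - p/2 (Q(J, p) = ((-3*p - 4) - 1*(-3))/6 = ((-4 - 3*p) + 3)/6 = (-1 - 3*p)/6 = -1/6 - p/2)
Q(0, o(3, -3))**2 = (-1/6 - 2*3*(-3))**2 = (-1/6 - 1/2*(-36))**2 = (-1/6 + 18)**2 = (107/6)**2 = 11449/36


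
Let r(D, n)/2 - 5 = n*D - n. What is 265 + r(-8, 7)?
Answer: 149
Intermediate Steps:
r(D, n) = 10 - 2*n + 2*D*n (r(D, n) = 10 + 2*(n*D - n) = 10 + 2*(D*n - n) = 10 + 2*(-n + D*n) = 10 + (-2*n + 2*D*n) = 10 - 2*n + 2*D*n)
265 + r(-8, 7) = 265 + (10 - 2*7 + 2*(-8)*7) = 265 + (10 - 14 - 112) = 265 - 116 = 149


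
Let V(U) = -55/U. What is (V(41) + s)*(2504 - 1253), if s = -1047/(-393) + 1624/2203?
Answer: 30490142616/11832313 ≈ 2576.9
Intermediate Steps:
s = 981591/288593 (s = -1047*(-1/393) + 1624*(1/2203) = 349/131 + 1624/2203 = 981591/288593 ≈ 3.4013)
(V(41) + s)*(2504 - 1253) = (-55/41 + 981591/288593)*(2504 - 1253) = (-55*1/41 + 981591/288593)*1251 = (-55/41 + 981591/288593)*1251 = (24372616/11832313)*1251 = 30490142616/11832313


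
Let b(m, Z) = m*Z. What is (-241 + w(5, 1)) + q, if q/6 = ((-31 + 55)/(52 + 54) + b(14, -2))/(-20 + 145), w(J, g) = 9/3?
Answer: -1585582/6625 ≈ -239.33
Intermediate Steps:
w(J, g) = 3 (w(J, g) = 9*(⅓) = 3)
b(m, Z) = Z*m
q = -8832/6625 (q = 6*(((-31 + 55)/(52 + 54) - 2*14)/(-20 + 145)) = 6*((24/106 - 28)/125) = 6*((24*(1/106) - 28)*(1/125)) = 6*((12/53 - 28)*(1/125)) = 6*(-1472/53*1/125) = 6*(-1472/6625) = -8832/6625 ≈ -1.3331)
(-241 + w(5, 1)) + q = (-241 + 3) - 8832/6625 = -238 - 8832/6625 = -1585582/6625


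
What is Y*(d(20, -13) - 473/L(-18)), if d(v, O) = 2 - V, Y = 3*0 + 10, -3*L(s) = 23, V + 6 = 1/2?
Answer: 15915/23 ≈ 691.96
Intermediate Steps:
V = -11/2 (V = -6 + 1/2 = -6 + ½ = -11/2 ≈ -5.5000)
L(s) = -23/3 (L(s) = -⅓*23 = -23/3)
Y = 10 (Y = 0 + 10 = 10)
d(v, O) = 15/2 (d(v, O) = 2 - 1*(-11/2) = 2 + 11/2 = 15/2)
Y*(d(20, -13) - 473/L(-18)) = 10*(15/2 - 473/(-23/3)) = 10*(15/2 - 473*(-3/23)) = 10*(15/2 + 1419/23) = 10*(3183/46) = 15915/23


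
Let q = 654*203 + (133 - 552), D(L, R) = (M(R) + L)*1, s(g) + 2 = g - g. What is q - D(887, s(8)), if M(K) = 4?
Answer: 131452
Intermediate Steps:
s(g) = -2 (s(g) = -2 + (g - g) = -2 + 0 = -2)
D(L, R) = 4 + L (D(L, R) = (4 + L)*1 = 4 + L)
q = 132343 (q = 132762 - 419 = 132343)
q - D(887, s(8)) = 132343 - (4 + 887) = 132343 - 1*891 = 132343 - 891 = 131452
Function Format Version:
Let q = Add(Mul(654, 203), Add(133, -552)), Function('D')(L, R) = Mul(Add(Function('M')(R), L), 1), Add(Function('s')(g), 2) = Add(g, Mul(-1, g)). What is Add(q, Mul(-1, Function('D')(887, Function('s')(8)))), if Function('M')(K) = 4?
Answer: 131452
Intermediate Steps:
Function('s')(g) = -2 (Function('s')(g) = Add(-2, Add(g, Mul(-1, g))) = Add(-2, 0) = -2)
Function('D')(L, R) = Add(4, L) (Function('D')(L, R) = Mul(Add(4, L), 1) = Add(4, L))
q = 132343 (q = Add(132762, -419) = 132343)
Add(q, Mul(-1, Function('D')(887, Function('s')(8)))) = Add(132343, Mul(-1, Add(4, 887))) = Add(132343, Mul(-1, 891)) = Add(132343, -891) = 131452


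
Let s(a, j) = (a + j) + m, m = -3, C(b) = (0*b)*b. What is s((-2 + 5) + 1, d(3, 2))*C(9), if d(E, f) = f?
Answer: 0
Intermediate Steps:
C(b) = 0 (C(b) = 0*b = 0)
s(a, j) = -3 + a + j (s(a, j) = (a + j) - 3 = -3 + a + j)
s((-2 + 5) + 1, d(3, 2))*C(9) = (-3 + ((-2 + 5) + 1) + 2)*0 = (-3 + (3 + 1) + 2)*0 = (-3 + 4 + 2)*0 = 3*0 = 0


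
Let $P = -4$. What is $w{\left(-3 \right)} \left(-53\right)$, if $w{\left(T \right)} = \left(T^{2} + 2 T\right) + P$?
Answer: $53$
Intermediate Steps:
$w{\left(T \right)} = -4 + T^{2} + 2 T$ ($w{\left(T \right)} = \left(T^{2} + 2 T\right) - 4 = -4 + T^{2} + 2 T$)
$w{\left(-3 \right)} \left(-53\right) = \left(-4 + \left(-3\right)^{2} + 2 \left(-3\right)\right) \left(-53\right) = \left(-4 + 9 - 6\right) \left(-53\right) = \left(-1\right) \left(-53\right) = 53$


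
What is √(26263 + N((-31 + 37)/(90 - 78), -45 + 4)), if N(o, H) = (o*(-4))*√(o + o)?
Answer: √26261 ≈ 162.05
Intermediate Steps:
N(o, H) = -4*√2*o^(3/2) (N(o, H) = (-4*o)*√(2*o) = (-4*o)*(√2*√o) = -4*√2*o^(3/2))
√(26263 + N((-31 + 37)/(90 - 78), -45 + 4)) = √(26263 - 4*√2*((-31 + 37)/(90 - 78))^(3/2)) = √(26263 - 4*√2*(6/12)^(3/2)) = √(26263 - 4*√2*(6*(1/12))^(3/2)) = √(26263 - 4*√2*(½)^(3/2)) = √(26263 - 4*√2*√2/4) = √(26263 - 2) = √26261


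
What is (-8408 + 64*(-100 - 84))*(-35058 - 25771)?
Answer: 1227772536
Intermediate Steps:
(-8408 + 64*(-100 - 84))*(-35058 - 25771) = (-8408 + 64*(-184))*(-60829) = (-8408 - 11776)*(-60829) = -20184*(-60829) = 1227772536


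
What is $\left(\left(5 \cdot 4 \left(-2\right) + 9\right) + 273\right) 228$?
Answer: $55176$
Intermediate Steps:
$\left(\left(5 \cdot 4 \left(-2\right) + 9\right) + 273\right) 228 = \left(\left(20 \left(-2\right) + 9\right) + 273\right) 228 = \left(\left(-40 + 9\right) + 273\right) 228 = \left(-31 + 273\right) 228 = 242 \cdot 228 = 55176$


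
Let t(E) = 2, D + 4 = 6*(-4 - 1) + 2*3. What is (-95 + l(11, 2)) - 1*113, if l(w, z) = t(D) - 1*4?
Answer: -210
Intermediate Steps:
D = -28 (D = -4 + (6*(-4 - 1) + 2*3) = -4 + (6*(-5) + 6) = -4 + (-30 + 6) = -4 - 24 = -28)
l(w, z) = -2 (l(w, z) = 2 - 1*4 = 2 - 4 = -2)
(-95 + l(11, 2)) - 1*113 = (-95 - 2) - 1*113 = -97 - 113 = -210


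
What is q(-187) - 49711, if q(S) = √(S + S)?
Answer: -49711 + I*√374 ≈ -49711.0 + 19.339*I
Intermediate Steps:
q(S) = √2*√S (q(S) = √(2*S) = √2*√S)
q(-187) - 49711 = √2*√(-187) - 49711 = √2*(I*√187) - 49711 = I*√374 - 49711 = -49711 + I*√374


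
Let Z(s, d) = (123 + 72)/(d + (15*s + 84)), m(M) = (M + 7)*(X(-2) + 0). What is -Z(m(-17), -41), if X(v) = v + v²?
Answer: 195/257 ≈ 0.75875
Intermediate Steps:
m(M) = 14 + 2*M (m(M) = (M + 7)*(-2*(1 - 2) + 0) = (7 + M)*(-2*(-1) + 0) = (7 + M)*(2 + 0) = (7 + M)*2 = 14 + 2*M)
Z(s, d) = 195/(84 + d + 15*s) (Z(s, d) = 195/(d + (84 + 15*s)) = 195/(84 + d + 15*s))
-Z(m(-17), -41) = -195/(84 - 41 + 15*(14 + 2*(-17))) = -195/(84 - 41 + 15*(14 - 34)) = -195/(84 - 41 + 15*(-20)) = -195/(84 - 41 - 300) = -195/(-257) = -195*(-1)/257 = -1*(-195/257) = 195/257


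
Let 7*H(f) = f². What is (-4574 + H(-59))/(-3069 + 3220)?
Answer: -28537/1057 ≈ -26.998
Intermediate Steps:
H(f) = f²/7
(-4574 + H(-59))/(-3069 + 3220) = (-4574 + (⅐)*(-59)²)/(-3069 + 3220) = (-4574 + (⅐)*3481)/151 = (-4574 + 3481/7)*(1/151) = -28537/7*1/151 = -28537/1057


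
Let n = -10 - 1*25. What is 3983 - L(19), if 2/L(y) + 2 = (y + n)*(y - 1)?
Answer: 577536/145 ≈ 3983.0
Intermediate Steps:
n = -35 (n = -10 - 25 = -35)
L(y) = 2/(-2 + (-1 + y)*(-35 + y)) (L(y) = 2/(-2 + (y - 35)*(y - 1)) = 2/(-2 + (-35 + y)*(-1 + y)) = 2/(-2 + (-1 + y)*(-35 + y)))
3983 - L(19) = 3983 - 2/(33 + 19² - 36*19) = 3983 - 2/(33 + 361 - 684) = 3983 - 2/(-290) = 3983 - 2*(-1)/290 = 3983 - 1*(-1/145) = 3983 + 1/145 = 577536/145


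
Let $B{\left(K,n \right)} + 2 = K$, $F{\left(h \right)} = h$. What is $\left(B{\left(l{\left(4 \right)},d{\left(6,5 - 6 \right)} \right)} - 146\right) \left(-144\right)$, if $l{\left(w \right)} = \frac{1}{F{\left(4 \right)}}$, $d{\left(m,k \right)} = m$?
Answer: $21276$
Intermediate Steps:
$l{\left(w \right)} = \frac{1}{4}$
$B{\left(K,n \right)} = -2 + K$
$\left(B{\left(l{\left(4 \right)},d{\left(6,5 - 6 \right)} \right)} - 146\right) \left(-144\right) = \left(\left(-2 + \frac{1}{4}\right) - 146\right) \left(-144\right) = \left(- \frac{7}{4} - 146\right) \left(-144\right) = \left(- \frac{591}{4}\right) \left(-144\right) = 21276$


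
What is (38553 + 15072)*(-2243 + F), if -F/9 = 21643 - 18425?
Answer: -1673368125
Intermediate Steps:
F = -28962 (F = -9*(21643 - 18425) = -9*3218 = -28962)
(38553 + 15072)*(-2243 + F) = (38553 + 15072)*(-2243 - 28962) = 53625*(-31205) = -1673368125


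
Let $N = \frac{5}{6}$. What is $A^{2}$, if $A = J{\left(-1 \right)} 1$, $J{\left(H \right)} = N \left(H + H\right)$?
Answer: $\frac{25}{9} \approx 2.7778$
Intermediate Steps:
$N = \frac{5}{6}$ ($N = 5 \cdot \frac{1}{6} = \frac{5}{6} \approx 0.83333$)
$J{\left(H \right)} = \frac{5 H}{3}$ ($J{\left(H \right)} = \frac{5 \left(H + H\right)}{6} = \frac{5 \cdot 2 H}{6} = \frac{5 H}{3}$)
$A = - \frac{5}{3}$ ($A = \frac{5}{3} \left(-1\right) 1 = \left(- \frac{5}{3}\right) 1 = - \frac{5}{3} \approx -1.6667$)
$A^{2} = \left(- \frac{5}{3}\right)^{2} = \frac{25}{9}$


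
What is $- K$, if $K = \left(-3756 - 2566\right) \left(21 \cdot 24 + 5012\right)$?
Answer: $34872152$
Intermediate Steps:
$K = -34872152$ ($K = - 6322 \left(504 + 5012\right) = \left(-6322\right) 5516 = -34872152$)
$- K = \left(-1\right) \left(-34872152\right) = 34872152$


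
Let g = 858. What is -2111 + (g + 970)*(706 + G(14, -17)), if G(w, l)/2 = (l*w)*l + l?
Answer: 16018481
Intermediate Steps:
G(w, l) = 2*l + 2*w*l**2 (G(w, l) = 2*((l*w)*l + l) = 2*(w*l**2 + l) = 2*(l + w*l**2) = 2*l + 2*w*l**2)
-2111 + (g + 970)*(706 + G(14, -17)) = -2111 + (858 + 970)*(706 + 2*(-17)*(1 - 17*14)) = -2111 + 1828*(706 + 2*(-17)*(1 - 238)) = -2111 + 1828*(706 + 2*(-17)*(-237)) = -2111 + 1828*(706 + 8058) = -2111 + 1828*8764 = -2111 + 16020592 = 16018481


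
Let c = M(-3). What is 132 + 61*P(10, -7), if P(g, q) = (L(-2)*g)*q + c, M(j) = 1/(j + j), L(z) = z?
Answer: 51971/6 ≈ 8661.8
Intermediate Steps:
M(j) = 1/(2*j)
c = -⅙ (c = (½)/(-3) = (½)*(-⅓) = -⅙ ≈ -0.16667)
P(g, q) = -⅙ - 2*g*q (P(g, q) = (-2*g)*q - ⅙ = -2*g*q - ⅙ = -⅙ - 2*g*q)
132 + 61*P(10, -7) = 132 + 61*(-⅙ - 2*10*(-7)) = 132 + 61*(-⅙ + 140) = 132 + 61*(839/6) = 132 + 51179/6 = 51971/6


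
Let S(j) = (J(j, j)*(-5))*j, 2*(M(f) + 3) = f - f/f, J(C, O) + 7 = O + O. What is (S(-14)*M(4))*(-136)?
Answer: -499800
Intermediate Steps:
J(C, O) = -7 + 2*O (J(C, O) = -7 + (O + O) = -7 + 2*O)
M(f) = -7/2 + f/2 (M(f) = -3 + (f - f/f)/2 = -3 + (f - 1*1)/2 = -3 + (f - 1)/2 = -3 + (-1 + f)/2 = -3 + (-1/2 + f/2) = -7/2 + f/2)
S(j) = j*(35 - 10*j) (S(j) = ((-7 + 2*j)*(-5))*j = (35 - 10*j)*j = j*(35 - 10*j))
(S(-14)*M(4))*(-136) = ((5*(-14)*(7 - 2*(-14)))*(-7/2 + (1/2)*4))*(-136) = ((5*(-14)*(7 + 28))*(-7/2 + 2))*(-136) = ((5*(-14)*35)*(-3/2))*(-136) = -2450*(-3/2)*(-136) = 3675*(-136) = -499800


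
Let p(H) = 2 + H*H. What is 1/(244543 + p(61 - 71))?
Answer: 1/244645 ≈ 4.0876e-6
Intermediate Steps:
p(H) = 2 + H**2
1/(244543 + p(61 - 71)) = 1/(244543 + (2 + (61 - 71)**2)) = 1/(244543 + (2 + (-10)**2)) = 1/(244543 + (2 + 100)) = 1/(244543 + 102) = 1/244645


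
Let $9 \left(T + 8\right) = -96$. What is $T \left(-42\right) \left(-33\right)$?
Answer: $-25872$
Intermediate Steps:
$T = - \frac{56}{3}$ ($T = -8 + \frac{1}{9} \left(-96\right) = -8 - \frac{32}{3} = - \frac{56}{3} \approx -18.667$)
$T \left(-42\right) \left(-33\right) = \left(- \frac{56}{3}\right) \left(-42\right) \left(-33\right) = 784 \left(-33\right) = -25872$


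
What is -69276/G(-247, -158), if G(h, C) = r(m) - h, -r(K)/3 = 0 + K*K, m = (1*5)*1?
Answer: -17319/43 ≈ -402.77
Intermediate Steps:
m = 5 (m = 5*1 = 5)
r(K) = -3*K**2 (r(K) = -3*(0 + K*K) = -3*(0 + K**2) = -3*K**2)
G(h, C) = -75 - h (G(h, C) = -3*5**2 - h = -3*25 - h = -75 - h)
-69276/G(-247, -158) = -69276/(-75 - 1*(-247)) = -69276/(-75 + 247) = -69276/172 = -69276*1/172 = -17319/43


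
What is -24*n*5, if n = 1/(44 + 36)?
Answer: -3/2 ≈ -1.5000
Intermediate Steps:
n = 1/80 ≈ 0.012500
-24*n*5 = -24*1/80*5 = -3/10*5 = -3/2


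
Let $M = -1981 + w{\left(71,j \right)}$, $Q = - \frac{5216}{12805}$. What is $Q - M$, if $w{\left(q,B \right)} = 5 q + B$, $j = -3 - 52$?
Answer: $\frac{21519989}{12805} \approx 1680.6$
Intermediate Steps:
$j = -55$ ($j = -3 - 52 = -55$)
$Q = - \frac{5216}{12805}$ ($Q = \left(-5216\right) \frac{1}{12805} = - \frac{5216}{12805} \approx -0.40734$)
$w{\left(q,B \right)} = B + 5 q$
$M = -1681$ ($M = -1981 + \left(-55 + 5 \cdot 71\right) = -1981 + \left(-55 + 355\right) = -1981 + 300 = -1681$)
$Q - M = - \frac{5216}{12805} - -1681 = - \frac{5216}{12805} + 1681 = \frac{21519989}{12805}$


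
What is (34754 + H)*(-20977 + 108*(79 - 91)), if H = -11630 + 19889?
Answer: -958028549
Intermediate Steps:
H = 8259
(34754 + H)*(-20977 + 108*(79 - 91)) = (34754 + 8259)*(-20977 + 108*(79 - 91)) = 43013*(-20977 + 108*(-12)) = 43013*(-20977 - 1296) = 43013*(-22273) = -958028549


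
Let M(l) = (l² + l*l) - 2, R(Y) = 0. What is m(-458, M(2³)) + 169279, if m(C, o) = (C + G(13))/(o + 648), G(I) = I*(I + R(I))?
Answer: 131021657/774 ≈ 1.6928e+5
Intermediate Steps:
G(I) = I² (G(I) = I*(I + 0) = I*I = I²)
M(l) = -2 + 2*l² (M(l) = (l² + l²) - 2 = 2*l² - 2 = -2 + 2*l²)
m(C, o) = (169 + C)/(648 + o) (m(C, o) = (C + 13²)/(o + 648) = (C + 169)/(648 + o) = (169 + C)/(648 + o))
m(-458, M(2³)) + 169279 = (169 - 458)/(648 + (-2 + 2*(2³)²)) + 169279 = -289/(648 + (-2 + 2*8²)) + 169279 = -289/(648 + (-2 + 2*64)) + 169279 = -289/(648 + (-2 + 128)) + 169279 = -289/(648 + 126) + 169279 = -289/774 + 169279 = 131021657/774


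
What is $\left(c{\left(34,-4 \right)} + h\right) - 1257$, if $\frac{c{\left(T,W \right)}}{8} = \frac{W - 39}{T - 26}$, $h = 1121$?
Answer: $-179$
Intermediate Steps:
$c{\left(T,W \right)} = \frac{8 \left(-39 + W\right)}{-26 + T}$ ($c{\left(T,W \right)} = 8 \frac{W - 39}{T - 26} = 8 \frac{-39 + W}{-26 + T} = \frac{8 \left(-39 + W\right)}{-26 + T}$)
$\left(c{\left(34,-4 \right)} + h\right) - 1257 = \left(\frac{8 \left(-39 - 4\right)}{-26 + 34} + 1121\right) - 1257 = \left(8 \cdot \frac{1}{8} \left(-43\right) + 1121\right) - 1257 = \left(-43 + 1121\right) - 1257 = 1078 - 1257 = -179$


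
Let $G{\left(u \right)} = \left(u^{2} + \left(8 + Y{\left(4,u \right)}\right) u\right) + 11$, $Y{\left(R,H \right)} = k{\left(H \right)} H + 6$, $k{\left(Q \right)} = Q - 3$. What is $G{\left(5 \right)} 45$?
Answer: $7020$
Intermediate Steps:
$k{\left(Q \right)} = -3 + Q$
$Y{\left(R,H \right)} = 6 + H \left(-3 + H\right)$ ($Y{\left(R,H \right)} = \left(-3 + H\right) H + 6 = H \left(-3 + H\right) + 6 = 6 + H \left(-3 + H\right)$)
$G{\left(u \right)} = 11 + u^{2} + u \left(14 + u \left(-3 + u\right)\right)$ ($G{\left(u \right)} = \left(u^{2} + \left(8 + \left(6 + u \left(-3 + u\right)\right)\right) u\right) + 11 = \left(u^{2} + \left(14 + u \left(-3 + u\right)\right) u\right) + 11 = \left(u^{2} + u \left(14 + u \left(-3 + u\right)\right)\right) + 11 = 11 + u^{2} + u \left(14 + u \left(-3 + u\right)\right)$)
$G{\left(5 \right)} 45 = \left(11 + 5^{3} - 2 \cdot 5^{2} + 14 \cdot 5\right) 45 = \left(11 + 125 - 50 + 70\right) 45 = 156 \cdot 45 = 7020$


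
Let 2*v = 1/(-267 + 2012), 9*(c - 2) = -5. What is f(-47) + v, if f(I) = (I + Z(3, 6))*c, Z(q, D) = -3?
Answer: -2268491/31410 ≈ -72.222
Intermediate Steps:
c = 13/9 (c = 2 + (⅑)*(-5) = 2 - 5/9 = 13/9 ≈ 1.4444)
f(I) = -13/3 + 13*I/9 (f(I) = (I - 3)*(13/9) = (-3 + I)*(13/9) = -13/3 + 13*I/9)
v = 1/3490 (v = 1/(2*(-267 + 2012)) = (½)/1745 = (½)*(1/1745) = 1/3490 ≈ 0.00028653)
f(-47) + v = (-13/3 + (13/9)*(-47)) + 1/3490 = (-13/3 - 611/9) + 1/3490 = -650/9 + 1/3490 = -2268491/31410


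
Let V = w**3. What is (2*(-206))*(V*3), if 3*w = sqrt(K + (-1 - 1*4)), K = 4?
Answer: 412*I/9 ≈ 45.778*I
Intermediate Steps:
w = I/3 (w = sqrt(4 + (-1 - 1*4))/3 = sqrt(4 + (-1 - 4))/3 = sqrt(4 - 5)/3 = sqrt(-1)/3 = I/3 ≈ 0.33333*I)
V = -I/27 (V = (I/3)**3 = -I/27 ≈ -0.037037*I)
(2*(-206))*(V*3) = (2*(-206))*(-I/27*3) = -(-412)*I/9 = 412*I/9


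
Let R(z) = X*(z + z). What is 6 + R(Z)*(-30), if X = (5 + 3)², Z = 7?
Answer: -26874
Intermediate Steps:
X = 64 (X = 8² = 64)
R(z) = 128*z (R(z) = 64*(z + z) = 64*(2*z) = 128*z)
6 + R(Z)*(-30) = 6 + (128*7)*(-30) = 6 + 896*(-30) = 6 - 26880 = -26874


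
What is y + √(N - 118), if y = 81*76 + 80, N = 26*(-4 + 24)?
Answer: 6236 + √402 ≈ 6256.0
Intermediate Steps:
N = 520 (N = 26*20 = 520)
y = 6236 (y = 6156 + 80 = 6236)
y + √(N - 118) = 6236 + √(520 - 118) = 6236 + √402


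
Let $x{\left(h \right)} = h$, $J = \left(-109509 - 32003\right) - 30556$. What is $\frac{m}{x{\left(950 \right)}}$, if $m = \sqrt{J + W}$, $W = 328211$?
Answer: $\frac{\sqrt{156143}}{950} \approx 0.41595$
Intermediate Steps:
$J = -172068$ ($J = -141512 - 30556 = -172068$)
$m = \sqrt{156143}$ ($m = \sqrt{-172068 + 328211} = \sqrt{156143} \approx 395.15$)
$\frac{m}{x{\left(950 \right)}} = \frac{\sqrt{156143}}{950}$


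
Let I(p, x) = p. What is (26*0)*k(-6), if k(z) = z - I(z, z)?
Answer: 0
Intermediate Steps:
k(z) = 0 (k(z) = z - z = 0)
(26*0)*k(-6) = (26*0)*0 = 0*0 = 0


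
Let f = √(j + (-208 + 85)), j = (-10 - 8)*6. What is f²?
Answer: -231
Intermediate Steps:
j = -108 (j = -18*6 = -108)
f = I*√231 (f = √(-108 + (-208 + 85)) = √(-108 - 123) = √(-231) = I*√231 ≈ 15.199*I)
f² = (I*√231)² = -231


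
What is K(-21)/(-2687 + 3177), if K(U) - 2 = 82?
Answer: 6/35 ≈ 0.17143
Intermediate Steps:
K(U) = 84 (K(U) = 2 + 82 = 84)
K(-21)/(-2687 + 3177) = 84/(-2687 + 3177) = 84/490 = 84*(1/490) = 6/35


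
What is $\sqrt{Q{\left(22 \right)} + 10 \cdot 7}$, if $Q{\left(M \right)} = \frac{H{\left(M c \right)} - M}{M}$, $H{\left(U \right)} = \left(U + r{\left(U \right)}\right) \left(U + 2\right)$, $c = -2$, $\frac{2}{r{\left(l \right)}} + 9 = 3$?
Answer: $\frac{13 \sqrt{110}}{11} \approx 12.395$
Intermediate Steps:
$r{\left(l \right)} = - \frac{1}{3}$ ($r{\left(l \right)} = \frac{2}{-9 + 3} = \frac{2}{-6} = 2 \left(- \frac{1}{6}\right) = - \frac{1}{3}$)
$H{\left(U \right)} = \left(2 + U\right) \left(- \frac{1}{3} + U\right)$ ($H{\left(U \right)} = \left(U - \frac{1}{3}\right) \left(U + 2\right) = \left(- \frac{1}{3} + U\right) \left(2 + U\right) = \left(2 + U\right) \left(- \frac{1}{3} + U\right)$)
$Q{\left(M \right)} = \frac{- \frac{2}{3} + 4 M^{2} - \frac{13 M}{3}}{M}$ ($Q{\left(M \right)} = \frac{\left(- \frac{2}{3} + \left(M \left(-2\right)\right)^{2} + \frac{5 M \left(-2\right)}{3}\right) - M}{M} = \frac{\left(- \frac{2}{3} + \left(- 2 M\right)^{2} + \frac{5 \left(- 2 M\right)}{3}\right) - M}{M} = \frac{\left(- \frac{2}{3} + 4 M^{2} - \frac{10 M}{3}\right) - M}{M} = \frac{- \frac{2}{3} + 4 M^{2} - \frac{13 M}{3}}{M}$)
$\sqrt{Q{\left(22 \right)} + 10 \cdot 7} = \sqrt{\left(- \frac{13}{3} + 4 \cdot 22 - \frac{2}{3 \cdot 22}\right) + 10 \cdot 7} = \sqrt{\left(- \frac{13}{3} + 88 - \frac{1}{33}\right) + 70} = \sqrt{\frac{920}{11} + 70} = \sqrt{\frac{1690}{11}} = \frac{13 \sqrt{110}}{11}$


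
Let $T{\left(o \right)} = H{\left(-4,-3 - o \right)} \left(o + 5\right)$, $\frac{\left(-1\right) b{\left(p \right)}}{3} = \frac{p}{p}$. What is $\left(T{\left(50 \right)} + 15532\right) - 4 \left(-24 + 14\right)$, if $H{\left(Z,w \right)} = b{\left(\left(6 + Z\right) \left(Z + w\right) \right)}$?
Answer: $15407$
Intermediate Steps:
$b{\left(p \right)} = -3$ ($b{\left(p \right)} = - 3 \frac{p}{p} = \left(-3\right) 1 = -3$)
$H{\left(Z,w \right)} = -3$
$T{\left(o \right)} = -15 - 3 o$ ($T{\left(o \right)} = - 3 \left(o + 5\right) = - 3 \left(5 + o\right) = -15 - 3 o$)
$\left(T{\left(50 \right)} + 15532\right) - 4 \left(-24 + 14\right) = \left(\left(-15 - 150\right) + 15532\right) - 4 \left(-24 + 14\right) = \left(\left(-15 - 150\right) + 15532\right) - -40 = \left(-165 + 15532\right) + 40 = 15367 + 40 = 15407$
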